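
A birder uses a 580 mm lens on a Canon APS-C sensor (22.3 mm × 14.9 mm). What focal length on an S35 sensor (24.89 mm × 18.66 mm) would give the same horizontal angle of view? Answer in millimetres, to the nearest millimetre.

Equal angle of view means equal width/f ratio, so f₂ = f₁ · (width₂/width₁) = 580 × 24.89/22.3.
f₂ = 580 × 1.11614 ≈ 647.363 mm.

647 mm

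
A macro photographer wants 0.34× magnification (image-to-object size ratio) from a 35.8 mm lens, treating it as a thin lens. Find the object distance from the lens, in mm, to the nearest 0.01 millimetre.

With m = dᵢ/dₒ and 1/f = 1/dₒ + 1/dᵢ, substituting dᵢ = m·dₒ gives 1/f = (1 + 1/m)/dₒ, hence dₒ = f·(1 + 1/m).
dₒ = 35.8 × (1 + 1/0.34) = 35.8 × 3.94118 ≈ 141.094 mm.

141.09 mm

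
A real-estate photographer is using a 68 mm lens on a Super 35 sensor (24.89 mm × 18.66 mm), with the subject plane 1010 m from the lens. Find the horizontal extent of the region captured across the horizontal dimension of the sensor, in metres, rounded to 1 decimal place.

dₒ: 1010 m = 1.01e+06 mm.
Similar triangles through the lens centre give W/dₒ = w/dᵢ; with 1/f = 1/dₒ + 1/dᵢ this gives W = w·(dₒ − f)/f.
W = 24.89 mm × (1.01e+06 − 68) / 68 = 24.89 × 14851.9412 ≈ 369664.816 mm = 369.665 m.

369.7 m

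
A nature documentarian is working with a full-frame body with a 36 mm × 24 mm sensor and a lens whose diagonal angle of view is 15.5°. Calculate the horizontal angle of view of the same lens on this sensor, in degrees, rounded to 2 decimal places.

Sensor diagonal = √(36² + 24²) = √1872.0000 ≈ 43.2666 mm.
From the diagonal AOV: f = 43.2666 / (2·tan(7.75°)) = 43.2666 / 0.27219 ≈ 158.9585 mm.
Horizontal AOV = 2·arctan(36 / (2 × 158.9585)) = 2·arctan(0.11324) ≈ 12.9210°.

12.92°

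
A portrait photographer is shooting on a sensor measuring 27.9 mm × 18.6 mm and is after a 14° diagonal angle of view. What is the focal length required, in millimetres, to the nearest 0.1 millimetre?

136.5 mm

Sensor diagonal = √(27.9² + 18.6²) = √1124.3700 ≈ 33.5316 mm.
From α = 2·arctan(d/2f) we get f = d / (2·tan(α/2)).
With d = 33.5316 mm and α/2 = 7°, tan(α/2) ≈ 0.12278, so f ≈ 33.5316 / 0.24557 ≈ 136.5466 mm.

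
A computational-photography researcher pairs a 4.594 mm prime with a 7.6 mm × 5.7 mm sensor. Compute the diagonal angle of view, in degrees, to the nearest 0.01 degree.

91.91°

Sensor diagonal = √(7.6² + 5.7²) = √90.2500 ≈ 9.5000 mm.
Angle of view α = 2·arctan(d/2f) with d = 9.5000 mm and f = 4.594 mm.
d/2f = 1.03396; arctan(1.03396) ≈ 45.9565°, so α ≈ 91.9130°.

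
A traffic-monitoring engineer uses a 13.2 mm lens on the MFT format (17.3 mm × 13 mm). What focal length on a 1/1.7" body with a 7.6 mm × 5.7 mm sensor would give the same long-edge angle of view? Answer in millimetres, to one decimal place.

5.8 mm

Equal angle of view means equal width/f ratio, so f₂ = f₁ · (width₂/width₁) = 13.2 × 7.6/17.3.
f₂ = 13.2 × 0.43931 ≈ 5.799 mm.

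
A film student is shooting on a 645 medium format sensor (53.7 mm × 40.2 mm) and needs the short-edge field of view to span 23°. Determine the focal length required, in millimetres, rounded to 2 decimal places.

98.79 mm

From α = 2·arctan(h/2f) we get f = h / (2·tan(α/2)).
With h = 40.2 mm and α/2 = 11.5°, tan(α/2) ≈ 0.20345, so f ≈ 40.2 / 0.40690 ≈ 98.7947 mm.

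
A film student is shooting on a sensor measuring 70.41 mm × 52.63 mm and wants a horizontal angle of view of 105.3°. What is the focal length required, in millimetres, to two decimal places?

From α = 2·arctan(w/2f) we get f = w / (2·tan(α/2)).
With w = 70.41 mm and α/2 = 52.65°, tan(α/2) ≈ 1.31031, so f ≈ 70.41 / 2.62063 ≈ 26.8676 mm.

26.87 mm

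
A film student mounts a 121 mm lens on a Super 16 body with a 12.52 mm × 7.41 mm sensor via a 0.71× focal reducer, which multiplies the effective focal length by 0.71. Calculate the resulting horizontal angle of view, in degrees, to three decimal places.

Effective focal length f = 121 × 0.71 = 85.91 mm.
α = 2·arctan(12.52 / (2 × 85.91)) = 2·arctan(0.07287) ≈ 8.3352°.

8.335°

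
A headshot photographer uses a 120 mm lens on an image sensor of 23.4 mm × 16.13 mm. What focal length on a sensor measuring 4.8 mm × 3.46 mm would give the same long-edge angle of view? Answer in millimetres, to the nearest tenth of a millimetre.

24.6 mm

Equal angle of view means equal width/f ratio, so f₂ = f₁ · (width₂/width₁) = 120 × 4.8/23.4.
f₂ = 120 × 0.20513 ≈ 24.615 mm.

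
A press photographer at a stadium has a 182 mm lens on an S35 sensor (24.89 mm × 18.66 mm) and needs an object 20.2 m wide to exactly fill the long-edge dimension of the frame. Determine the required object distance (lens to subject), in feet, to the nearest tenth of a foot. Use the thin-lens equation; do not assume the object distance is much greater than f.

485.2 ft

W: 20.2 m = 20200 mm.
Magnification m = w/W = dᵢ/dₒ; combined with 1/f = 1/dₒ + 1/dᵢ this gives dₒ = f·(1 + W/w).
dₒ = 182 mm × (1 + 20200/24.89) = 182 × 812.5709 ≈ 147887.906 mm = 147887.906/304.8 ft = 485.197 ft.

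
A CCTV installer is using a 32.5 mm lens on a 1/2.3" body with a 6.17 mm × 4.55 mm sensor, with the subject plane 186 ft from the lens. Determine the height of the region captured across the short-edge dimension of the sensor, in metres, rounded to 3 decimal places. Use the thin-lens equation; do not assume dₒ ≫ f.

7.932 m

dₒ: 186 ft × 304.8 mm/ft = 56692.80 mm.
Similar triangles through the lens centre give W/dₒ = h/dᵢ; with 1/f = 1/dₒ + 1/dᵢ this gives W = h·(dₒ − f)/f.
W = 4.55 mm × (56692.8 − 32.5) / 32.5 = 4.55 × 1743.3938 ≈ 7932.442 mm = 7.93244 m.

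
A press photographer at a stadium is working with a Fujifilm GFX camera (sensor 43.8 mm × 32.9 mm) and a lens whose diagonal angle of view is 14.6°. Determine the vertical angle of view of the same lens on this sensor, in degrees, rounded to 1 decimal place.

8.8°

Sensor diagonal = √(43.8² + 32.9²) = √3000.8500 ≈ 54.7800 mm.
From the diagonal AOV: f = 54.7800 / (2·tan(7.3°)) = 54.7800 / 0.25621 ≈ 213.8125 mm.
Vertical AOV = 2·arctan(32.9 / (2 × 213.8125)) = 2·arctan(0.07694) ≈ 8.7989°.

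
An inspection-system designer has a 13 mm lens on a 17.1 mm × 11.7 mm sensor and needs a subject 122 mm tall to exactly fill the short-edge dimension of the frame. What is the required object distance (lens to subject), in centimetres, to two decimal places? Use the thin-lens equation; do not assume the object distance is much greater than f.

14.86 cm

Magnification m = h/W = dᵢ/dₒ; combined with 1/f = 1/dₒ + 1/dᵢ this gives dₒ = f·(1 + W/h).
dₒ = 13 mm × (1 + 122/11.7) = 13 × 11.4274 ≈ 148.556 mm = 14.8556 cm.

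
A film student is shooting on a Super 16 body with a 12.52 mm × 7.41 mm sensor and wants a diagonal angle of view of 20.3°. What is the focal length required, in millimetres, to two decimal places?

40.63 mm

Sensor diagonal = √(12.52² + 7.41²) = √211.6585 ≈ 14.5485 mm.
From α = 2·arctan(d/2f) we get f = d / (2·tan(α/2)).
With d = 14.5485 mm and α/2 = 10.15°, tan(α/2) ≈ 0.17903, so f ≈ 14.5485 / 0.35806 ≈ 40.6320 mm.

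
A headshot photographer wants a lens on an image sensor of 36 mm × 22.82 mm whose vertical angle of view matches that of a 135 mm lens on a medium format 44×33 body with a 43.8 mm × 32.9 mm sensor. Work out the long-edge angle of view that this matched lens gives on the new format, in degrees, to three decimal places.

21.762°

Equal vertical AOV ⇒ f₂ = f₁ · 22.82/32.9 = 135 × 0.69362 ≈ 93.6383 mm.
Long-edge AOV on the new format = 2·arctan(36 / (2 × 93.6383)) = 2·arctan(0.19223) ≈ 21.7624°.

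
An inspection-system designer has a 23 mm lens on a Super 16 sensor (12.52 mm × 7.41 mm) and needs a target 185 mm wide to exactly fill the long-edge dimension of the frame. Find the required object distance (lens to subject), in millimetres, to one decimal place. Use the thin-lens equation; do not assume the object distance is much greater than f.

362.9 mm

Magnification m = w/W = dᵢ/dₒ; combined with 1/f = 1/dₒ + 1/dᵢ this gives dₒ = f·(1 + W/w).
dₒ = 23 mm × (1 + 185/12.52) = 23 × 15.7764 ≈ 362.856 mm.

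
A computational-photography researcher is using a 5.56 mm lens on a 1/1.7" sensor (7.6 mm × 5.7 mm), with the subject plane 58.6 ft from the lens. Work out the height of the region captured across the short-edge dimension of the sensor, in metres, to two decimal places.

dₒ: 58.6 ft × 304.8 mm/ft = 17861.28 mm.
Similar triangles through the lens centre give W/dₒ = h/dᵢ; with 1/f = 1/dₒ + 1/dᵢ this gives W = h·(dₒ − f)/f.
W = 5.7 mm × (17861.3 − 5.56) / 5.56 = 5.7 × 3211.4603 ≈ 18305.324 mm = 18.3053 m.

18.31 m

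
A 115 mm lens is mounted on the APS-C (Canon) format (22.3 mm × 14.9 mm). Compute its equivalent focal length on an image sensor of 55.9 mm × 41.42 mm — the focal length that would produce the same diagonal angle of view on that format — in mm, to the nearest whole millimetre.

298 mm

Sensor diagonal = √(22.3² + 14.9²) = √719.3000 ≈ 26.8198 mm.
Sensor diagonal = √(55.9² + 41.42²) = √4840.4264 ≈ 69.5732 mm.
Equal angle of view means equal diagonal/f ratio, so f₂ = f₁ · (diagonal₂/diagonal₁) = 115 × 69.5732/26.8198.
f₂ = 115 × 2.59410 ≈ 298.322 mm.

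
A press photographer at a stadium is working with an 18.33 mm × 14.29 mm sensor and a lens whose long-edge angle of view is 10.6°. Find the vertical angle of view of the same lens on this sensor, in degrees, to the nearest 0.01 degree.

From the long-edge AOV: f = 18.33 / (2·tan(5.3°)) = 18.33 / 0.18553 ≈ 98.7957 mm.
Vertical AOV = 2·arctan(14.29 / (2 × 98.7957)) = 2·arctan(0.07232) ≈ 8.2730°.

8.27°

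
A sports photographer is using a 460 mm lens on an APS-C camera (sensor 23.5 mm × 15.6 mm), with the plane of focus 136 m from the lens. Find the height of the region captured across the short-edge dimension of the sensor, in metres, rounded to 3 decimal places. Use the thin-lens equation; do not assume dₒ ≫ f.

4.597 m

dₒ: 136 m = 136000 mm.
Similar triangles through the lens centre give W/dₒ = h/dᵢ; with 1/f = 1/dₒ + 1/dᵢ this gives W = h·(dₒ − f)/f.
W = 15.6 mm × (136000 − 460) / 460 = 15.6 × 294.6522 ≈ 4596.574 mm = 4.59657 m.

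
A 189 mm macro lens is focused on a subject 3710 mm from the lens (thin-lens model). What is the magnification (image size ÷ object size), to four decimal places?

Thin lens: 1/f = 1/dₒ + 1/dᵢ → 1/dᵢ = 1/189 − 1/3710 = 0.0050215 mm⁻¹, so dᵢ ≈ 199.1451 mm.
Magnification m = dᵢ/dₒ = 199.1451/3710 ≈ 0.05368.

0.0537×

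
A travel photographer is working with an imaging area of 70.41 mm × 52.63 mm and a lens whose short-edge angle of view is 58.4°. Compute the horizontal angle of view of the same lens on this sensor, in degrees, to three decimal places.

From the short-edge AOV: f = 52.63 / (2·tan(29.2°)) = 52.63 / 1.11776 ≈ 47.0851 mm.
Horizontal AOV = 2·arctan(70.41 / (2 × 47.0851)) = 2·arctan(0.74769) ≈ 73.5700°.

73.570°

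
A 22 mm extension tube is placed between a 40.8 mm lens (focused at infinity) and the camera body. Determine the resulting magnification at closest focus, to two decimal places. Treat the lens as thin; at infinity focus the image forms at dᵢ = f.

0.54×

The tube moves the image plane from f to f + e, so dᵢ = 40.8 + 22 = 62.8 mm. Focus is achieved when 1/f = 1/dₒ + 1/dᵢ, giving dₒ = 1/(1/f − 1/(f+e)).
Magnification m = dᵢ/dₒ = (f+e)·(1/f − 1/(f+e)) = e/f = 22/40.8 ≈ 0.5392.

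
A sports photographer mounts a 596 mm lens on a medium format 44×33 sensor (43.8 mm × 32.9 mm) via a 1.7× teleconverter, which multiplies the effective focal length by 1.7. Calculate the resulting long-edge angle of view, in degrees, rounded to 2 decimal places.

Effective focal length f = 596 × 1.7 = 1013.2 mm.
α = 2·arctan(43.8 / (2 × 1013.2)) = 2·arctan(0.02161) ≈ 2.4765°.

2.48°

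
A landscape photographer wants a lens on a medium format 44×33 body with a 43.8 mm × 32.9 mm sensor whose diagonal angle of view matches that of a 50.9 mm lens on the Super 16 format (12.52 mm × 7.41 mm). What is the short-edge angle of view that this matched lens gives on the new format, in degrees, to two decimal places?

9.81°

Sensor diagonal = √(12.52² + 7.41²) = √211.6585 ≈ 14.5485 mm.
Sensor diagonal = √(43.8² + 32.9²) = √3000.8500 ≈ 54.7800 mm.
Equal diagonal AOV ⇒ f₂ = f₁ · 54.7800/14.5485 = 50.9 × 3.76534 ≈ 191.6558 mm.
Short-edge AOV on the new format = 2·arctan(32.9 / (2 × 191.6558)) = 2·arctan(0.08583) ≈ 9.8115°.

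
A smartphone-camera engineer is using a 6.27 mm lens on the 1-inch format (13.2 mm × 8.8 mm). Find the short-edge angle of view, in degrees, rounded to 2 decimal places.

Angle of view α = 2·arctan(h/2f) with h = 8.8 mm and f = 6.27 mm.
h/2f = 0.70175; arctan(0.70175) ≈ 35.0594°, so α ≈ 70.1189°.

70.12°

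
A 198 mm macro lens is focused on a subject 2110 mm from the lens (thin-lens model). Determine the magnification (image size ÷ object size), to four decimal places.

Thin lens: 1/f = 1/dₒ + 1/dᵢ → 1/dᵢ = 1/198 − 1/2110 = 0.0045766 mm⁻¹, so dᵢ ≈ 218.5042 mm.
Magnification m = dᵢ/dₒ = 218.5042/2110 ≈ 0.10356.

0.1036×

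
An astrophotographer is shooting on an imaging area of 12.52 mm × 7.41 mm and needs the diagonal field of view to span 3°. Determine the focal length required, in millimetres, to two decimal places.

Sensor diagonal = √(12.52² + 7.41²) = √211.6585 ≈ 14.5485 mm.
From α = 2·arctan(d/2f) we get f = d / (2·tan(α/2)).
With d = 14.5485 mm and α/2 = 1.5°, tan(α/2) ≈ 0.02619, so f ≈ 14.5485 / 0.05237 ≈ 277.7922 mm.

277.79 mm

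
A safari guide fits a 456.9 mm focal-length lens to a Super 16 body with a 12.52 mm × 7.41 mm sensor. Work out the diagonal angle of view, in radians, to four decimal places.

Sensor diagonal = √(12.52² + 7.41²) = √211.6585 ≈ 14.5485 mm.
Angle of view α = 2·arctan(d/2f) with d = 14.5485 mm and f = 456.9 mm.
d/2f = 0.01592; arctan(0.01592) ≈ 0.0159 rad, so α ≈ 0.0318 rad.

0.0318 rad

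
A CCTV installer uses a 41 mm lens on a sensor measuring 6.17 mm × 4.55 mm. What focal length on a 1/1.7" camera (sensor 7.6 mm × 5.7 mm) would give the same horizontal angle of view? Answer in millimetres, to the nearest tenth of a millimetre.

Equal angle of view means equal width/f ratio, so f₂ = f₁ · (width₂/width₁) = 41 × 7.6/6.17.
f₂ = 41 × 1.23177 ≈ 50.502 mm.

50.5 mm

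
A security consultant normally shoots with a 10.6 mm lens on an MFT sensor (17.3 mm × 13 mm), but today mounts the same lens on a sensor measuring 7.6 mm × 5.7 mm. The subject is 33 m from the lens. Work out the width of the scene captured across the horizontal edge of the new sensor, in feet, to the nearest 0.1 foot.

77.6 ft

The focal length stays 10.6 mm; the relevant sensor dimension is now w = 7.6 mm. Object distance dₒ = 33 m = 33000 mm.
Thin-lens field width W = w·(dₒ − f)/f = 7.6 × (33000 − 10.6)/10.6 ≈ 23652.777 mm = 23652.777/304.8 ft = 77.601 ft.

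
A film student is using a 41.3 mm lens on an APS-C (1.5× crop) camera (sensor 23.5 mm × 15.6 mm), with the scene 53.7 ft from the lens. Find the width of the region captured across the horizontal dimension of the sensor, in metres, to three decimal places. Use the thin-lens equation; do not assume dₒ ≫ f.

9.290 m

dₒ: 53.7 ft × 304.8 mm/ft = 16367.76 mm.
Similar triangles through the lens centre give W/dₒ = w/dᵢ; with 1/f = 1/dₒ + 1/dᵢ this gives W = w·(dₒ − f)/f.
W = 23.5 mm × (16367.8 − 41.3) / 41.3 = 23.5 × 395.3138 ≈ 9289.874 mm = 9.28987 m.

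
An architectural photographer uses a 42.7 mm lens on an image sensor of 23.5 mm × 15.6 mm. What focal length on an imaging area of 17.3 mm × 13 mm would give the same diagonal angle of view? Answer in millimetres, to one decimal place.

Sensor diagonal = √(23.5² + 15.6²) = √795.6100 ≈ 28.2066 mm.
Sensor diagonal = √(17.3² + 13²) = √468.2900 ≈ 21.6400 mm.
Equal angle of view means equal diagonal/f ratio, so f₂ = f₁ · (diagonal₂/diagonal₁) = 42.7 × 21.6400/28.2066.
f₂ = 42.7 × 0.76720 ≈ 32.759 mm.

32.8 mm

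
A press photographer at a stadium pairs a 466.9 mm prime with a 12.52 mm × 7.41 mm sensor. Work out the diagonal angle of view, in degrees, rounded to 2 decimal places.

1.79°

Sensor diagonal = √(12.52² + 7.41²) = √211.6585 ≈ 14.5485 mm.
Angle of view α = 2·arctan(d/2f) with d = 14.5485 mm and f = 466.9 mm.
d/2f = 0.01558; arctan(0.01558) ≈ 0.8926°, so α ≈ 1.7852°.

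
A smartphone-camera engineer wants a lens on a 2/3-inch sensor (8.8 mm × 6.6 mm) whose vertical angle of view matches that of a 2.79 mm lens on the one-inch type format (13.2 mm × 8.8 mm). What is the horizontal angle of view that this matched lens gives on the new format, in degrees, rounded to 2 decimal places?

Equal vertical AOV ⇒ f₂ = f₁ · 6.6/8.8 = 2.79 × 0.75000 ≈ 2.0925 mm.
Horizontal AOV on the new format = 2·arctan(8.8 / (2 × 2.0925)) = 2·arctan(2.10275) ≈ 129.1315°.

129.13°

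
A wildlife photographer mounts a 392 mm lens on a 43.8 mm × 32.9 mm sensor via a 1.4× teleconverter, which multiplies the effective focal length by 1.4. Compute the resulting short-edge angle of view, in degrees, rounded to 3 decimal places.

3.434°

Effective focal length f = 392 × 1.4 = 548.8 mm.
α = 2·arctan(32.9 / (2 × 548.8)) = 2·arctan(0.02997) ≈ 3.4338°.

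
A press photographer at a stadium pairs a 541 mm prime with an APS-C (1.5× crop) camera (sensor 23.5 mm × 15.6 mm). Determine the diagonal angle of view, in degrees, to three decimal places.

Sensor diagonal = √(23.5² + 15.6²) = √795.6100 ≈ 28.2066 mm.
Angle of view α = 2·arctan(d/2f) with d = 28.2066 mm and f = 541 mm.
d/2f = 0.02607; arctan(0.02607) ≈ 1.4933°, so α ≈ 2.9866°.

2.987°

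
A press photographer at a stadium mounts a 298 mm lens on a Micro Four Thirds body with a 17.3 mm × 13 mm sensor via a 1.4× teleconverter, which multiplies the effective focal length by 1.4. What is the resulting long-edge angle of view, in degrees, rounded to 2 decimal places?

2.38°

Effective focal length f = 298 × 1.4 = 417.2 mm.
α = 2·arctan(17.3 / (2 × 417.2)) = 2·arctan(0.02073) ≈ 2.3755°.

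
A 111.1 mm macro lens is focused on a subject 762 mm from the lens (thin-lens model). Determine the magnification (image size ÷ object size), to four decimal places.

0.1707×

Thin lens: 1/f = 1/dₒ + 1/dᵢ → 1/dᵢ = 1/111.1 − 1/762 = 0.0076886 mm⁻¹, so dᵢ ≈ 130.0633 mm.
Magnification m = dᵢ/dₒ = 130.0633/762 ≈ 0.17069.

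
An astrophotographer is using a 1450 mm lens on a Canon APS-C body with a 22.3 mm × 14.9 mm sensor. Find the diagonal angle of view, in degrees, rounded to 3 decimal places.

1.060°

Sensor diagonal = √(22.3² + 14.9²) = √719.3000 ≈ 26.8198 mm.
Angle of view α = 2·arctan(d/2f) with d = 26.8198 mm and f = 1450 mm.
d/2f = 0.00925; arctan(0.00925) ≈ 0.5299°, so α ≈ 1.0597°.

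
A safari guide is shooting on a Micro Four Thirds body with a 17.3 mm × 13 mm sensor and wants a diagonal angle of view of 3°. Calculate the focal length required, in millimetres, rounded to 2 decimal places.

Sensor diagonal = √(17.3² + 13²) = √468.2900 ≈ 21.6400 mm.
From α = 2·arctan(d/2f) we get f = d / (2·tan(α/2)).
With d = 21.6400 mm and α/2 = 1.5°, tan(α/2) ≈ 0.02619, so f ≈ 21.6400 / 0.05237 ≈ 413.1993 mm.

413.20 mm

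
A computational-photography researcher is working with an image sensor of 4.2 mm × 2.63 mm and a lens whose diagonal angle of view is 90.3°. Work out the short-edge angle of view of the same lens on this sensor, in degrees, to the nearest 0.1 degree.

56.2°

Sensor diagonal = √(4.2² + 2.63²) = √24.5569 ≈ 4.9555 mm.
From the diagonal AOV: f = 4.9555 / (2·tan(45.15°)) = 4.9555 / 2.01050 ≈ 2.4648 mm.
Short-edge AOV = 2·arctan(2.63 / (2 × 2.4648)) = 2·arctan(0.53351) ≈ 56.1608°.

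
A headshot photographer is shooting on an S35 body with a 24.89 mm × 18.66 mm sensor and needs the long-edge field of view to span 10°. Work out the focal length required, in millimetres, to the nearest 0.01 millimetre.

142.25 mm

From α = 2·arctan(w/2f) we get f = w / (2·tan(α/2)).
With w = 24.89 mm and α/2 = 5°, tan(α/2) ≈ 0.08749, so f ≈ 24.89 / 0.17498 ≈ 142.2470 mm.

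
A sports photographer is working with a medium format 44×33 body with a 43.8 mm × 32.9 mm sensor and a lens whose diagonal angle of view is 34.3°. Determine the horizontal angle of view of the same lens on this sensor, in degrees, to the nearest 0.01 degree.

27.72°

Sensor diagonal = √(43.8² + 32.9²) = √3000.8500 ≈ 54.7800 mm.
From the diagonal AOV: f = 54.7800 / (2·tan(17.15°)) = 54.7800 / 0.61719 ≈ 88.7569 mm.
Horizontal AOV = 2·arctan(43.8 / (2 × 88.7569)) = 2·arctan(0.24674) ≈ 27.7208°.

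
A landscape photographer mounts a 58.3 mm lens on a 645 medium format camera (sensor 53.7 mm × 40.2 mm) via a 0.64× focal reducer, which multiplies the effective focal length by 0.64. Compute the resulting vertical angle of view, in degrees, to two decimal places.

Effective focal length f = 58.3 × 0.64 = 37.312 mm.
α = 2·arctan(40.2 / (2 × 37.312)) = 2·arctan(0.53870) ≈ 56.6228°.

56.62°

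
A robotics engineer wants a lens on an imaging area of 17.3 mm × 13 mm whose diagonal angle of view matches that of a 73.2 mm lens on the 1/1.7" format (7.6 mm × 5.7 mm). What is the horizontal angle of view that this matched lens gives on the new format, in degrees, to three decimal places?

5.939°

Sensor diagonal = √(7.6² + 5.7²) = √90.2500 ≈ 9.5000 mm.
Sensor diagonal = √(17.3² + 13²) = √468.2900 ≈ 21.6400 mm.
Equal diagonal AOV ⇒ f₂ = f₁ · 21.6400/9.5000 = 73.2 × 2.27790 ≈ 166.7420 mm.
Horizontal AOV on the new format = 2·arctan(17.3 / (2 × 166.7420)) = 2·arctan(0.05188) ≈ 5.9393°.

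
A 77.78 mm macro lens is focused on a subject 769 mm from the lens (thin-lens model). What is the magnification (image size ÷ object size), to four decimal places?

Thin lens: 1/f = 1/dₒ + 1/dᵢ → 1/dᵢ = 1/77.78 − 1/769 = 0.0115564 mm⁻¹, so dᵢ ≈ 86.5322 mm.
Magnification m = dᵢ/dₒ = 86.5322/769 ≈ 0.11253.

0.1125×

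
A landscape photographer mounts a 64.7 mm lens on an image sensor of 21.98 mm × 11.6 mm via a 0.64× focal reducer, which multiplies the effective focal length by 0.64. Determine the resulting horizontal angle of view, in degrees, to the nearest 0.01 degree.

Effective focal length f = 64.7 × 0.64 = 41.408 mm.
α = 2·arctan(21.98 / (2 × 41.408)) = 2·arctan(0.26541) ≈ 29.7281°.

29.73°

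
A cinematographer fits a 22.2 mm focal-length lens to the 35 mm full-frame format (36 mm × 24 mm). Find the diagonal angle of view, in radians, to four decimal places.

1.5449 rad

Sensor diagonal = √(36² + 24²) = √1872.0000 ≈ 43.2666 mm.
Angle of view α = 2·arctan(d/2f) with d = 43.2666 mm and f = 22.2 mm.
d/2f = 0.97447; arctan(0.97447) ≈ 0.7725 rad, so α ≈ 1.5449 rad.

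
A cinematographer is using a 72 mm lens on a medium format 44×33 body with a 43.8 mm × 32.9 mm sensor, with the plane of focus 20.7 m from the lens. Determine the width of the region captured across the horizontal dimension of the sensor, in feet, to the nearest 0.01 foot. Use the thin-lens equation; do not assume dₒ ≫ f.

41.17 ft

dₒ: 20.7 m = 20700 mm.
Similar triangles through the lens centre give W/dₒ = w/dᵢ; with 1/f = 1/dₒ + 1/dᵢ this gives W = w·(dₒ − f)/f.
W = 43.8 mm × (20700 − 72) / 72 = 43.8 × 286.5000 ≈ 12548.700 mm = 12548.700/304.8 ft = 41.1703 ft.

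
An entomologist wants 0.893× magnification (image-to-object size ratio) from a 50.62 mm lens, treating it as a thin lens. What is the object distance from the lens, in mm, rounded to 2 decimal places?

107.31 mm

With m = dᵢ/dₒ and 1/f = 1/dₒ + 1/dᵢ, substituting dᵢ = m·dₒ gives 1/f = (1 + 1/m)/dₒ, hence dₒ = f·(1 + 1/m).
dₒ = 50.62 × (1 + 1/0.893) = 50.62 × 2.11982 ≈ 107.305 mm.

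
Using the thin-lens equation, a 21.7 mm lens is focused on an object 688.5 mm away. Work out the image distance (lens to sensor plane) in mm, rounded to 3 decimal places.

22.406 mm

1/dᵢ = 1/f − 1/dₒ = 1/21.7 − 1/688.5 = 0.0446305 mm⁻¹.
dᵢ = 1/0.0446305 ≈ 22.4062 mm.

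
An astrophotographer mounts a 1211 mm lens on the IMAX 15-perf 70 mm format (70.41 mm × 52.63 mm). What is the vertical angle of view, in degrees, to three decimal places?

Angle of view α = 2·arctan(h/2f) with h = 52.63 mm and f = 1211 mm.
h/2f = 0.02173; arctan(0.02173) ≈ 1.2448°, so α ≈ 2.4897°.

2.490°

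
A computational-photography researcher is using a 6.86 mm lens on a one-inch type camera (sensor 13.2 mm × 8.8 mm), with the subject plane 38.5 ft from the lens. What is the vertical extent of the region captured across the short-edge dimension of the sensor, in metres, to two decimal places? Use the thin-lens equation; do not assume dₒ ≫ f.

15.04 m

dₒ: 38.5 ft × 304.8 mm/ft = 11734.80 mm.
Similar triangles through the lens centre give W/dₒ = h/dᵢ; with 1/f = 1/dₒ + 1/dᵢ this gives W = h·(dₒ − f)/f.
W = 8.8 mm × (11734.8 − 6.86) / 6.86 = 8.8 × 1709.6122 ≈ 15044.587 mm = 15.0446 m.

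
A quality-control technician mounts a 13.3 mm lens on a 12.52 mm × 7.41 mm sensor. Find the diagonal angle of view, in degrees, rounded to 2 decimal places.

Sensor diagonal = √(12.52² + 7.41²) = √211.6585 ≈ 14.5485 mm.
Angle of view α = 2·arctan(d/2f) with d = 14.5485 mm and f = 13.3 mm.
d/2f = 0.54694; arctan(0.54694) ≈ 28.6758°, so α ≈ 57.3516°.

57.35°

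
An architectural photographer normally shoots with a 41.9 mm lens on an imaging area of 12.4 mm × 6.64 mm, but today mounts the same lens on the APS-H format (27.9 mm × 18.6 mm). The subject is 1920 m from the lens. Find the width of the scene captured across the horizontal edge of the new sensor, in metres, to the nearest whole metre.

1278 m

The focal length stays 41.9 mm; the relevant sensor dimension is now w = 27.9 mm. Object distance dₒ = 1920 m = 1.92e+06 mm.
Thin-lens field width W = w·(dₒ − f)/f = 27.9 × (1.92e+06 − 41.9)/41.9 ≈ 1278444.654 mm = 1278.44 m.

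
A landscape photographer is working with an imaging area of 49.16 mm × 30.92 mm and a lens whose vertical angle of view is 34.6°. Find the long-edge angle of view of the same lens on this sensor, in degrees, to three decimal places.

From the vertical AOV: f = 30.92 / (2·tan(17.3°)) = 30.92 / 0.62293 ≈ 49.6363 mm.
Long-edge AOV = 2·arctan(49.16 / (2 × 49.6363)) = 2·arctan(0.49520) ≈ 52.6894°.

52.689°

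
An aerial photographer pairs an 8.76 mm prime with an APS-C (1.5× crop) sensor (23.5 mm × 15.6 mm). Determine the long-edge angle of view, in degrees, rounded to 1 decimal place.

106.6°

Angle of view α = 2·arctan(w/2f) with w = 23.5 mm and f = 8.76 mm.
w/2f = 1.34132; arctan(1.34132) ≈ 53.2943°, so α ≈ 106.5886°.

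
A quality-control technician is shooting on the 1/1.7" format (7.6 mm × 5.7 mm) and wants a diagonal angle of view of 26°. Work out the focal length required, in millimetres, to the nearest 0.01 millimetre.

20.57 mm

Sensor diagonal = √(7.6² + 5.7²) = √90.2500 ≈ 9.5000 mm.
From α = 2·arctan(d/2f) we get f = d / (2·tan(α/2)).
With d = 9.5000 mm and α/2 = 13°, tan(α/2) ≈ 0.23087, so f ≈ 9.5000 / 0.46174 ≈ 20.5745 mm.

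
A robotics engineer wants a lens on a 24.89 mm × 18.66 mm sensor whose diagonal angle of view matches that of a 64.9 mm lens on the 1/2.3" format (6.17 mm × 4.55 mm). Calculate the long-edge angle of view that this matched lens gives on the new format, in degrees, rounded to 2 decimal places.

5.41°

Sensor diagonal = √(6.17² + 4.55²) = √58.7714 ≈ 7.6663 mm.
Sensor diagonal = √(24.89² + 18.66²) = √967.7077 ≈ 31.1080 mm.
Equal diagonal AOV ⇒ f₂ = f₁ · 31.1080/7.6663 = 64.9 × 4.05779 ≈ 263.3503 mm.
Long-edge AOV on the new format = 2·arctan(24.89 / (2 × 263.3503)) = 2·arctan(0.04726) ≈ 5.4112°.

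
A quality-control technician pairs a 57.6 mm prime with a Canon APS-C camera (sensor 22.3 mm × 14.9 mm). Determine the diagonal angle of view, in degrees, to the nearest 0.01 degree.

26.21°

Sensor diagonal = √(22.3² + 14.9²) = √719.3000 ≈ 26.8198 mm.
Angle of view α = 2·arctan(d/2f) with d = 26.8198 mm and f = 57.6 mm.
d/2f = 0.23281; arctan(0.23281) ≈ 13.1056°, so α ≈ 26.2112°.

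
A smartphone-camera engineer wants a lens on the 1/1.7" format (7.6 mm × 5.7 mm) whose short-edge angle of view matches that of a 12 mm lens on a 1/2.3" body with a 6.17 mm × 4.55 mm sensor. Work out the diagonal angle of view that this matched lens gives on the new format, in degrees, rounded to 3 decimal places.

35.070°

Equal short-edge AOV ⇒ f₂ = f₁ · 5.7/4.55 = 12 × 1.25275 ≈ 15.0330 mm.
Sensor diagonal = √(7.6² + 5.7²) = √90.2500 ≈ 9.5000 mm.
Diagonal AOV on the new format = 2·arctan(9.5000 / (2 × 15.0330)) = 2·arctan(0.31597) ≈ 35.0702°.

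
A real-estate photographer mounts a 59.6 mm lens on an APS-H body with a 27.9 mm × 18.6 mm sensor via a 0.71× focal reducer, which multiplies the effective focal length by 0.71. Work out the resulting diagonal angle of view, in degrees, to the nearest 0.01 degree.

Effective focal length f = 59.6 × 0.71 = 42.316 mm.
Sensor diagonal = √(27.9² + 18.6²) = √1124.3700 ≈ 33.5316 mm.
α = 2·arctan(33.532 / (2 × 42.316)) = 2·arctan(0.39621) ≈ 43.2274°.

43.23°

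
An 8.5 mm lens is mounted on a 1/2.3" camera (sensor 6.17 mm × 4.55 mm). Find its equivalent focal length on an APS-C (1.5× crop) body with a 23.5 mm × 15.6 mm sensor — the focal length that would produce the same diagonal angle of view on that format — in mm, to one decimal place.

31.3 mm

Sensor diagonal = √(6.17² + 4.55²) = √58.7714 ≈ 7.6663 mm.
Sensor diagonal = √(23.5² + 15.6²) = √795.6100 ≈ 28.2066 mm.
Equal angle of view means equal diagonal/f ratio, so f₂ = f₁ · (diagonal₂/diagonal₁) = 8.5 × 28.2066/7.6663.
f₂ = 8.5 × 3.67932 ≈ 31.274 mm.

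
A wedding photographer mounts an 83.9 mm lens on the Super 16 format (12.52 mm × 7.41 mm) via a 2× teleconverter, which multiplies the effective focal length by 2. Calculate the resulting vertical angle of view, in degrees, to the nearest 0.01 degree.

2.53°

Effective focal length f = 83.9 × 2 = 167.8 mm.
α = 2·arctan(7.41 / (2 × 167.8)) = 2·arctan(0.02208) ≈ 2.5298°.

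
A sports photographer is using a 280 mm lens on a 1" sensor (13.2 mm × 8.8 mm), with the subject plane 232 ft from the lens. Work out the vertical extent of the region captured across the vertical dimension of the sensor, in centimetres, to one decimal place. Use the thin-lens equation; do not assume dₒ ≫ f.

dₒ: 232 ft × 304.8 mm/ft = 70713.60 mm.
Similar triangles through the lens centre give W/dₒ = h/dᵢ; with 1/f = 1/dₒ + 1/dᵢ this gives W = h·(dₒ − f)/f.
W = 8.8 mm × (70713.6 − 280) / 280 = 8.8 × 251.5486 ≈ 2213.627 mm = 221.363 cm.

221.4 cm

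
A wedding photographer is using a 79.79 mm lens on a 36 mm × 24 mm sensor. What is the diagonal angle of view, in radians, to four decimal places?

Sensor diagonal = √(36² + 24²) = √1872.0000 ≈ 43.2666 mm.
Angle of view α = 2·arctan(d/2f) with d = 43.2666 mm and f = 79.79 mm.
d/2f = 0.27113; arctan(0.27113) ≈ 0.2648 rad, so α ≈ 0.5295 rad.

0.5295 rad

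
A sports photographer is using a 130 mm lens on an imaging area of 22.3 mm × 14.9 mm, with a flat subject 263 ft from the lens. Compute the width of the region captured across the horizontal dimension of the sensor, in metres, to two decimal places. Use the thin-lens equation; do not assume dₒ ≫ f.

13.73 m

dₒ: 263 ft × 304.8 mm/ft = 80162.40 mm.
Similar triangles through the lens centre give W/dₒ = w/dᵢ; with 1/f = 1/dₒ + 1/dᵢ this gives W = w·(dₒ − f)/f.
W = 22.3 mm × (80162.4 − 130) / 130 = 22.3 × 615.6338 ≈ 13728.634 mm = 13.7286 m.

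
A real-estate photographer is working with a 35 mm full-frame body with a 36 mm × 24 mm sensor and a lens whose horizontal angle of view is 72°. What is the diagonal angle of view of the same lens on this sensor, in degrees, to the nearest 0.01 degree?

82.25°

From the horizontal AOV: f = 36 / (2·tan(36°)) = 36 / 1.45309 ≈ 24.7749 mm.
Sensor diagonal = √(36² + 24²) = √1872.0000 ≈ 43.2666 mm.
Diagonal AOV = 2·arctan(43.2666 / (2 × 24.7749)) = 2·arctan(0.87320) ≈ 82.2546°.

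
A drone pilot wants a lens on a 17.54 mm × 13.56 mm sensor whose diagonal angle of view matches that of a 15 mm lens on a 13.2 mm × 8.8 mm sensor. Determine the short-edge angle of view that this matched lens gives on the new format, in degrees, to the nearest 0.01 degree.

Sensor diagonal = √(13.2² + 8.8²) = √251.6800 ≈ 15.8644 mm.
Sensor diagonal = √(17.54² + 13.56²) = √491.5252 ≈ 22.1704 mm.
Equal diagonal AOV ⇒ f₂ = f₁ · 22.1704/15.8644 = 15 × 1.39749 ≈ 20.9623 mm.
Short-edge AOV on the new format = 2·arctan(13.56 / (2 × 20.9623)) = 2·arctan(0.32344) ≈ 35.8463°.

35.85°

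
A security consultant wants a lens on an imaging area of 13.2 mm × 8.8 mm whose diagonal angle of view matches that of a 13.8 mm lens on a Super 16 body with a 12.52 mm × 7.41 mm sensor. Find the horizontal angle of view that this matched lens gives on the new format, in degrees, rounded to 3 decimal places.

47.364°

Sensor diagonal = √(12.52² + 7.41²) = √211.6585 ≈ 14.5485 mm.
Sensor diagonal = √(13.2² + 8.8²) = √251.6800 ≈ 15.8644 mm.
Equal diagonal AOV ⇒ f₂ = f₁ · 15.8644/14.5485 = 13.8 × 1.09045 ≈ 15.0482 mm.
Horizontal AOV on the new format = 2·arctan(13.2 / (2 × 15.0482)) = 2·arctan(0.43859) ≈ 47.3635°.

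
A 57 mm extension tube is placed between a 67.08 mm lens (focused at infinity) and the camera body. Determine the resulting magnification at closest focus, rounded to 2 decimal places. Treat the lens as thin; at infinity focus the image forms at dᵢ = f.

0.85×

The tube moves the image plane from f to f + e, so dᵢ = 67.08 + 57 = 124.08 mm. Focus is achieved when 1/f = 1/dₒ + 1/dᵢ, giving dₒ = 1/(1/f − 1/(f+e)).
Magnification m = dᵢ/dₒ = (f+e)·(1/f − 1/(f+e)) = e/f = 57/67.08 ≈ 0.8497.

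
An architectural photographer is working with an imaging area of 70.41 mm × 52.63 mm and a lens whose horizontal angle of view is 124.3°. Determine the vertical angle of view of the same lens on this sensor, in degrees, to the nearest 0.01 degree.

From the horizontal AOV: f = 70.41 / (2·tan(62.15°)) = 70.41 / 3.78533 ≈ 18.6008 mm.
Vertical AOV = 2·arctan(52.63 / (2 × 18.6008)) = 2·arctan(1.41473) ≈ 109.4908°.

109.49°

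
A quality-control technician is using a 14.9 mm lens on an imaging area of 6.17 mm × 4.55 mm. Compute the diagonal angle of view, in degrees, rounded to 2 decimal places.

Sensor diagonal = √(6.17² + 4.55²) = √58.7714 ≈ 7.6663 mm.
Angle of view α = 2·arctan(d/2f) with d = 7.6663 mm and f = 14.9 mm.
d/2f = 0.25726; arctan(0.25726) ≈ 14.4269°, so α ≈ 28.8538°.

28.85°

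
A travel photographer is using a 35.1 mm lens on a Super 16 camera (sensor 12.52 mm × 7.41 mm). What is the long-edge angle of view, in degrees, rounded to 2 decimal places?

Angle of view α = 2·arctan(w/2f) with w = 12.52 mm and f = 35.1 mm.
w/2f = 0.17835; arctan(0.17835) ≈ 10.1122°, so α ≈ 20.2245°.

20.22°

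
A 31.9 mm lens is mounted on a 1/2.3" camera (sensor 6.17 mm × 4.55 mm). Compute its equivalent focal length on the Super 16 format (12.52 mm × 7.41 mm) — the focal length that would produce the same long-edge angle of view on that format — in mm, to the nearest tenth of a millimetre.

Equal angle of view means equal width/f ratio, so f₂ = f₁ · (width₂/width₁) = 31.9 × 12.52/6.17.
f₂ = 31.9 × 2.02917 ≈ 64.731 mm.

64.7 mm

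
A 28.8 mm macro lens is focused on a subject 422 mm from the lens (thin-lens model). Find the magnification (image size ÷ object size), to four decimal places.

Thin lens: 1/f = 1/dₒ + 1/dᵢ → 1/dᵢ = 1/28.8 − 1/422 = 0.0323526 mm⁻¹, so dᵢ ≈ 30.9095 mm.
Magnification m = dᵢ/dₒ = 30.9095/422 ≈ 0.07325.

0.0732×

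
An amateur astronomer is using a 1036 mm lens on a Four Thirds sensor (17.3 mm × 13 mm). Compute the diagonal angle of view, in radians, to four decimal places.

Sensor diagonal = √(17.3² + 13²) = √468.2900 ≈ 21.6400 mm.
Angle of view α = 2·arctan(d/2f) with d = 21.6400 mm and f = 1036 mm.
d/2f = 0.01044; arctan(0.01044) ≈ 0.0104 rad, so α ≈ 0.0209 rad.

0.0209 rad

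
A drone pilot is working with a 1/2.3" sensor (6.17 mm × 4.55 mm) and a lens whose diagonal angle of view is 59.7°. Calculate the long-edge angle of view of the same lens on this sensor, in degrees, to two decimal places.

49.58°

Sensor diagonal = √(6.17² + 4.55²) = √58.7714 ≈ 7.6663 mm.
From the diagonal AOV: f = 7.6663 / (2·tan(29.85°)) = 7.6663 / 1.14773 ≈ 6.6795 mm.
Long-edge AOV = 2·arctan(6.17 / (2 × 6.6795)) = 2·arctan(0.46186) ≈ 49.5808°.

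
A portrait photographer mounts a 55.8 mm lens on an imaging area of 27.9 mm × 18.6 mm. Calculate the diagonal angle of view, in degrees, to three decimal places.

33.447°

Sensor diagonal = √(27.9² + 18.6²) = √1124.3700 ≈ 33.5316 mm.
Angle of view α = 2·arctan(d/2f) with d = 33.5316 mm and f = 55.8 mm.
d/2f = 0.30046; arctan(0.30046) ≈ 16.7236°, so α ≈ 33.4471°.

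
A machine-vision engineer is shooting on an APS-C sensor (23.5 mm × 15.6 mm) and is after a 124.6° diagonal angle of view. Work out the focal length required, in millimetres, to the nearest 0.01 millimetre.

Sensor diagonal = √(23.5² + 15.6²) = √795.6100 ≈ 28.2066 mm.
From α = 2·arctan(d/2f) we get f = d / (2·tan(α/2)).
With d = 28.2066 mm and α/2 = 62.3°, tan(α/2) ≈ 1.90472, so f ≈ 28.2066 / 3.80944 ≈ 7.4044 mm.

7.40 mm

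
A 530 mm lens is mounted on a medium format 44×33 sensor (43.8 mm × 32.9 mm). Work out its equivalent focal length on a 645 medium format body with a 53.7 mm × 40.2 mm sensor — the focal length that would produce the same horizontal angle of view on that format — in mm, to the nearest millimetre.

Equal angle of view means equal width/f ratio, so f₂ = f₁ · (width₂/width₁) = 530 × 53.7/43.8.
f₂ = 530 × 1.22603 ≈ 649.795 mm.

650 mm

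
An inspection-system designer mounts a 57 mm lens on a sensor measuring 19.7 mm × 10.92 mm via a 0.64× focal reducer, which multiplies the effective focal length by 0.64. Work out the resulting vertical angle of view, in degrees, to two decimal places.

Effective focal length f = 57 × 0.64 = 36.48 mm.
α = 2·arctan(10.92 / (2 × 36.48)) = 2·arctan(0.14967) ≈ 17.0247°.

17.02°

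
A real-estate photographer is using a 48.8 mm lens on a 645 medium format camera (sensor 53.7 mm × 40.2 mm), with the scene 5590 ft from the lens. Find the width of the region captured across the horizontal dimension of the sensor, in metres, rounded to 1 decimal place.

1874.9 m

dₒ: 5590 ft × 304.8 mm/ft = 1703831.95 mm.
Similar triangles through the lens centre give W/dₒ = w/dᵢ; with 1/f = 1/dₒ + 1/dᵢ this gives W = w·(dₒ − f)/f.
W = 53.7 mm × (1.70383e+06 − 48.8) / 48.8 = 53.7 × 34913.5890 ≈ 1874859.732 mm = 1874.86 m.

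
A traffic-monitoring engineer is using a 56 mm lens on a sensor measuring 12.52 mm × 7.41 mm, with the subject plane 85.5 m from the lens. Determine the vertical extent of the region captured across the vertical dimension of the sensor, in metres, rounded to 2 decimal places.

11.31 m

dₒ: 85.5 m = 85500 mm.
Similar triangles through the lens centre give W/dₒ = h/dᵢ; with 1/f = 1/dₒ + 1/dᵢ this gives W = h·(dₒ − f)/f.
W = 7.41 mm × (85500 − 56) / 56 = 7.41 × 1525.7857 ≈ 11306.072 mm = 11.3061 m.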